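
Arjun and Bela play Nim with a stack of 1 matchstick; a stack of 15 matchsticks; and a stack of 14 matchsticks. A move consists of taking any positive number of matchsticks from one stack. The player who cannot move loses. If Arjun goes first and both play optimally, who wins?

Bela wins

Compute the nim-sum pairwise:
1 ⊕ 15 = 14
14 ⊕ 14 = 0
The nim-sum is 0, so this is a P-position: the player to move is in a losing position under optimal play; Arjun is about to move from it and so loses — Bela wins.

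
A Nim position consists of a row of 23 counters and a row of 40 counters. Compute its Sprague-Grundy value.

Nim-sum: 23 XOR 40 = 63.

63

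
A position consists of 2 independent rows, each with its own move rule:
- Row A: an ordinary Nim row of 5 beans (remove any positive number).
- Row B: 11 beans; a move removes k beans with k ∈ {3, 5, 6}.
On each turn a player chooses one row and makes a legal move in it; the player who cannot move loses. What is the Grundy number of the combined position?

Row A is a plain Nim row of size 5, so its Grundy value is 5.
Grundy values for row B (subtraction set {3, 5, 6}):
k:     0  1  2  3  4  5  6  7  8  9 10 11
g(k):  0  0  0  1  1  1  2  2  2  0  0  0
So g(11) = 0.
By the Sprague-Grundy theorem, the Grundy value of a sum of independent games is the XOR of the component values.
Combined value = 5 ⊕ 0 = 5.

5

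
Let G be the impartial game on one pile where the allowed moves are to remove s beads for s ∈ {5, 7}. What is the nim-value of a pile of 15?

Compute g(0), g(1), … for moves {5, 7}:
k:     0  1  2  3  4  5  6  7  8  9 10 11 12 13 14 15
g(k):  0  0  0  0  0  1  1  1  1  1  2  2  0  0  0  0
So g(15) = 0.

0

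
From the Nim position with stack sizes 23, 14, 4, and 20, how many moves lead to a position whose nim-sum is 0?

1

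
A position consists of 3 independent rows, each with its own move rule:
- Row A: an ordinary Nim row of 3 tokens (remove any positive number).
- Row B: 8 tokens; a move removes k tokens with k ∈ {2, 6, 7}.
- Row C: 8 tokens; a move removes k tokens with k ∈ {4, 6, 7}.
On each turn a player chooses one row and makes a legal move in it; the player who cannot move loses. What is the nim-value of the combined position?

Row A is a plain Nim row of size 3, so its Grundy value is 3.
For row B, compute g(0), g(1), … with moves {2, 6, 7}:
k:     0  1  2  3  4  5  6  7  8
g(k):  0  0  1  1  0  0  1  1  2
So g(8) = 2.
For row C, compute g(0), g(1), … with moves {4, 6, 7}:
k:     0  1  2  3  4  5  6  7  8
g(k):  0  0  0  0  1  1  1  1  2
So g(8) = 2.
By the Sprague-Grundy theorem, the Grundy value of a sum of independent games is the XOR of the component values.
Combined value = 3 XOR 2 XOR 2 = 3.

3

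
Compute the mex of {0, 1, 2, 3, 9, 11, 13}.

The values 0, 1, 2, 3 are all present; 4 is the first non-negative integer missing from the set.

4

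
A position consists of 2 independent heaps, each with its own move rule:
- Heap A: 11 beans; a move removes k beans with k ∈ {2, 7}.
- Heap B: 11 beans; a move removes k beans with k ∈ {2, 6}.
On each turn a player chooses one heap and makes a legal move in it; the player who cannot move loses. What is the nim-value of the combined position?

For heap A, compute g(0), g(1), … with moves {2, 7}:
k:     0  1  2  3  4  5  6  7  8  9 10 11
g(k):  0  0  1  1  0  0  1  1  2  0  0  1
So g(11) = 1.
For heap B, compute g(0), g(1), … with moves {2, 6}:
k:     0  1  2  3  4  5  6  7  8  9 10 11
g(k):  0  0  1  1  0  0  1  1  0  0  1  1
So g(11) = 1.
By the Sprague-Grundy theorem, the Grundy value of a sum of independent games is the XOR of the component values.
Combined value = 1 XOR 1 = 0.

0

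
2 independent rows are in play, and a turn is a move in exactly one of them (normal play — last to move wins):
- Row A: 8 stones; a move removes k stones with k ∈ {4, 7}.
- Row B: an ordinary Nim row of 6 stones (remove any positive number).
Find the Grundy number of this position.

4

For row A, compute g(0), g(1), … with moves {4, 7}:
k:     0  1  2  3  4  5  6  7  8
g(k):  0  0  0  0  1  1  1  1  2
So g(8) = 2.
Row B is a plain Nim row of size 6, so its Grundy value is 6.
The value of a disjunctive sum is the nim-sum of the parts.
Combined value = 2 ⊕ 6 = 4.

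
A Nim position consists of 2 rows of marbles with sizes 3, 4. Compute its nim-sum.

Nim-sum: 3 ^ 4 = 7.

7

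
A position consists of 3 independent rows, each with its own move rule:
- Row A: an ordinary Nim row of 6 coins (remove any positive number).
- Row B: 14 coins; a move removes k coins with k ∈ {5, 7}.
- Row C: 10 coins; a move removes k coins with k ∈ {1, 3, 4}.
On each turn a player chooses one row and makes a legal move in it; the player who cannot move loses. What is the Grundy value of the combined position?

7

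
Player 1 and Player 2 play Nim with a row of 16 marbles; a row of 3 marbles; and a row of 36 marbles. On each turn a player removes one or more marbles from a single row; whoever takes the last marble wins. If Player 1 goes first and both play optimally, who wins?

Write each in binary and XOR column by column:
  010000  (16)
  000011  (3)
  100100  (36)
  ------
  110111  (55)
The nim-sum is 55 ≠ 0, so this is an N-position: the player to move can win; Player 1 has a winning move.

Player 1 wins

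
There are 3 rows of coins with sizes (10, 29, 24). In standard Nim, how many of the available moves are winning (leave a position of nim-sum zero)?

3

Compute the nim-sum pairwise:
10 XOR 29 = 23
23 XOR 24 = 15
The overall nim-sum is X = 15. A row of size p has a winning move iff p XOR X < p (reduce it to p XOR X).
  10: 10 XOR 15 = 5 < 10 — winning move (to 5).
  29: 29 XOR 15 = 18 < 29 — winning move (to 18).
  24: 24 XOR 15 = 23 < 24 — winning move (to 23).
That gives 3 winning moves.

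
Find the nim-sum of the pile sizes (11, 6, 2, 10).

Bitwise XOR of the heap sizes:
  1011  (11)
  0110  (6)
  0010  (2)
  1010  (10)
  ----
  0101  (5)

5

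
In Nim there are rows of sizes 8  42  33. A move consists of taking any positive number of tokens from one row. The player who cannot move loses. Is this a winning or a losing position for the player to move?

Compute the nim-sum pairwise:
8 XOR 42 = 34
34 XOR 33 = 3
The nim-sum is 3 ≠ 0, so this is an N-position: the player to move can win.

Winning position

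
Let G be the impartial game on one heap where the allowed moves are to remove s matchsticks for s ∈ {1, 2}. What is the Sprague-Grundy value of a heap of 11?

2

Compute g(0), g(1), … for moves {1, 2}:
g(0) = mex{} = 0
g(1) = mex{0} = 1
g(2) = mex{0,1} = 2
g(3) = mex{1,2} = 0
g(4) = mex{0,2} = 1
g(5) = mex{0,1} = 2
g(6) = mex{1,2} = 0
g(7) = mex{0,2} = 1
g(8) = mex{0,1} = 2
g(9) = mex{1,2} = 0
g(10) = mex{0,2} = 1
g(11) = mex{0,1} = 2
So g(11) = 2.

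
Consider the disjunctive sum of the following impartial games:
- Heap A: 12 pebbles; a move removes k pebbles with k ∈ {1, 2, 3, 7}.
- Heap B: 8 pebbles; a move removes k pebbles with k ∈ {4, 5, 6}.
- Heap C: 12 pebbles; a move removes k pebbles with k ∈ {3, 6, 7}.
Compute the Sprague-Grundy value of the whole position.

For heap A, compute g(0), g(1), … with moves {1, 2, 3, 7}:
g(0) = mex{} = 0
g(1) = mex{0} = 1
g(2) = mex{0,1} = 2
g(3) = mex{0,1,2} = 3
g(4) = mex{1,2,3} = 0
g(5) = mex{0,2,3} = 1
g(6) = mex{0,1,3} = 2
g(7) = mex{0,1,2} = 3
g(8) = mex{1,2,3} = 0
g(9) = mex{0,2,3} = 1
g(10) = mex{0,1,3} = 2
g(11) = mex{0,1,2} = 3
g(12) = mex{1,2,3} = 0
So g(12) = 0.
For heap B, compute g(0), g(1), … with moves {4, 5, 6}:
k:     0  1  2  3  4  5  6  7  8
g(k):  0  0  0  0  1  1  1  1  2
So g(8) = 2.
For heap C, compute g(0), g(1), … with moves {3, 6, 7}:
g(0) = mex{} = 0
g(1) = mex{} = 0
g(2) = mex{} = 0
g(3) = mex{0} = 1
g(4) = mex{0} = 1
g(5) = mex{0} = 1
g(6) = mex{0,1} = 2
g(7) = mex{0,1} = 2
g(8) = mex{0,1} = 2
g(9) = mex{0,1,2} = 3
g(10) = mex{1,2} = 0
g(11) = mex{1,2} = 0
g(12) = mex{1,2,3} = 0
So g(12) = 0.
By the Sprague-Grundy theorem, the Grundy value of a sum of independent games is the XOR of the component values.
Combined value = 0 XOR 2 XOR 0 = 2.

2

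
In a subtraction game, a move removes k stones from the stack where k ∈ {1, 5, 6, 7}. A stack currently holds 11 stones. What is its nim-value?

3

Grundy values for subtraction set {1, 5, 6, 7}:
g(0) = mex{} = 0
g(1) = mex{0} = 1
g(2) = mex{1} = 0
g(3) = mex{0} = 1
g(4) = mex{1} = 0
g(5) = mex{0} = 1
g(6) = mex{0,1} = 2
g(7) = mex{0,1,2} = 3
g(8) = mex{0,1,3} = 2
g(9) = mex{0,1,2} = 3
g(10) = mex{0,1,3} = 2
g(11) = mex{0,1,2} = 3
So g(11) = 3.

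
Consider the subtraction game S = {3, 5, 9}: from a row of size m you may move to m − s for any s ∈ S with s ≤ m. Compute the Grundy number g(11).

1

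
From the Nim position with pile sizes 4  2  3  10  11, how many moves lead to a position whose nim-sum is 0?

Nim-sum: 4 ^ 2 ^ 3 ^ 10 ^ 11 = 4.
The overall nim-sum is X = 4. A pile of size p has a winning move iff p XOR X < p (reduce it to p XOR X).
  4: 4 XOR 4 = 0 < 4 — winning move (to 0).
  2: 2 XOR 4 = 6 ≥ 2 — no move.
  3: 3 XOR 4 = 7 ≥ 3 — no move.
  10: 10 XOR 4 = 14 ≥ 10 — no move.
  11: 11 XOR 4 = 15 ≥ 11 — no move.
That gives 1 winning move.

1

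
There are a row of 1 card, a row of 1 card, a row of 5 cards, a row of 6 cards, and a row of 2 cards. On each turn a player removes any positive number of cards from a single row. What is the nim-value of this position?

1

Compute the nim-sum pairwise:
1 ^ 1 = 0
0 ^ 5 = 5
5 ^ 6 = 3
3 ^ 2 = 1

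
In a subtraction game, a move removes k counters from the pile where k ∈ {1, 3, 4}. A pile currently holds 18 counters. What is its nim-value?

Compute g(0), g(1), … for moves {1, 3, 4}:
k:     0  1  2  3  4  5  6  7  8  9 10 11 12 13 14 15 16 17 18
g(k):  0  1  0  1  2  3  2  0  1  0  1  2  3  2  0  1  0  1  2
So g(18) = 2.

2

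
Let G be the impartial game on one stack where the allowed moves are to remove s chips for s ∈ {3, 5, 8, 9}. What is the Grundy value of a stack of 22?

Compute g(0), g(1), … for moves {3, 5, 8, 9}:
k:     0  1  2  3  4  5  6  7  8  9 10 11 12 13 14 15 16 17 18 19 20 21 22
g(k):  0  0  0  1  1  1  2  2  2  3  3  3  0  0  0  1  1  1  2  2  2  3  3
So g(22) = 3.

3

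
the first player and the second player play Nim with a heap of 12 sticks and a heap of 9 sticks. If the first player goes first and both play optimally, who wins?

the first player wins

Compute the nim-sum pairwise:
12 XOR 9 = 5
The nim-sum is 5 ≠ 0, so this is an N-position: the player to move can win; the first player has a winning move.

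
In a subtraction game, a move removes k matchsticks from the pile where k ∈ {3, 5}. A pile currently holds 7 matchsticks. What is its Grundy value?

2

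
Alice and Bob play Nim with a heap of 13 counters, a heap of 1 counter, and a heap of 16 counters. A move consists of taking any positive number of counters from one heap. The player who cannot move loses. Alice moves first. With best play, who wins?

Alice wins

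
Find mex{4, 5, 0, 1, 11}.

The values 0, 1 are all present; 2 is the first non-negative integer missing from the set.

2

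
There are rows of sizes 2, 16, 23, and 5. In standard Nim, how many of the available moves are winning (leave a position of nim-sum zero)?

0

Compute the nim-sum pairwise:
2 ^ 16 = 18
18 ^ 23 = 5
5 ^ 5 = 0
The nim-sum is already 0, so every move leaves a nonzero nim-sum — there are no winning moves.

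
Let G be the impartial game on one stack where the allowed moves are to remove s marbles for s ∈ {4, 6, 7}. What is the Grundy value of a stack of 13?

Grundy values for subtraction set {4, 6, 7}:
k:     0  1  2  3  4  5  6  7  8  9 10 11 12 13
g(k):  0  0  0  0  1  1  1  1  2  2  2  0  0  0
So g(13) = 0.

0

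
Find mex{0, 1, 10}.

The values 0, 1 are all present; 2 is the first non-negative integer missing from the set.

2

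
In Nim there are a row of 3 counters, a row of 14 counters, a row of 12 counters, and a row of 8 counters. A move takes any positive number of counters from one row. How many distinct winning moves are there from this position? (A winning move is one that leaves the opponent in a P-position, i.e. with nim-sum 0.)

Bitwise XOR of the heap sizes:
  0011  (3)
  1110  (14)
  1100  (12)
  1000  (8)
  ----
  1001  (9)
The overall nim-sum is X = 9. A row of size p has a winning move iff p XOR X < p (reduce it to p XOR X).
  3: 3 XOR 9 = 10 ≥ 3 — no move.
  14: 14 XOR 9 = 7 < 14 — winning move (to 7).
  12: 12 XOR 9 = 5 < 12 — winning move (to 5).
  8: 8 XOR 9 = 1 < 8 — winning move (to 1).
That gives 3 winning moves.

3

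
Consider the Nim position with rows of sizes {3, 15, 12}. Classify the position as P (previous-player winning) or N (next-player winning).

Nim-sum: 3 ^ 15 ^ 12 = 0.
The nim-sum is 0, so this is a P-position: the player to move is in a losing position under optimal play.

P-position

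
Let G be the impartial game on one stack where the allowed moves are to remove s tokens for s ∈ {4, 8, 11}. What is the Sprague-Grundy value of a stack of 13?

Grundy values for subtraction set {4, 8, 11}:
g(0) = mex{} = 0
g(1) = mex{} = 0
g(2) = mex{} = 0
g(3) = mex{} = 0
g(4) = mex{0} = 1
g(5) = mex{0} = 1
g(6) = mex{0} = 1
g(7) = mex{0} = 1
g(8) = mex{0,1} = 2
g(9) = mex{0,1} = 2
g(10) = mex{0,1} = 2
g(11) = mex{0,1} = 2
g(12) = mex{0,1,2} = 3
g(13) = mex{0,1,2} = 3
So g(13) = 3.

3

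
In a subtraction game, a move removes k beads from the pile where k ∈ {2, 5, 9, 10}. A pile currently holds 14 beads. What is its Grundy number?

Grundy values for subtraction set {2, 5, 9, 10}:
k:     0  1  2  3  4  5  6  7  8  9 10 11 12 13 14
g(k):  0  0  1  1  0  2  1  0  0  1  1  2  2  3  3
So g(14) = 3.

3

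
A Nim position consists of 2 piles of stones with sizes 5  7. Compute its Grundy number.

Nim-sum: 5 ⊕ 7 = 2.

2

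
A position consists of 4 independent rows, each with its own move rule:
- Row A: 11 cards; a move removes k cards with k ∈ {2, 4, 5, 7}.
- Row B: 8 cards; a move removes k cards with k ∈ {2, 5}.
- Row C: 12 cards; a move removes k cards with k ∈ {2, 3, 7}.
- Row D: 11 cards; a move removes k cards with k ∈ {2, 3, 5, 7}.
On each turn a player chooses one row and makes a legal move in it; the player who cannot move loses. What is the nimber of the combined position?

1

Build the Grundy sequence for row A with g(k) = mex{g(k−s) : s ∈ {2, 4, 5, 7}, s ≤ k}:
k:     0  1  2  3  4  5  6  7  8  9 10 11
g(k):  0  0  1  1  2  2  3  3  4  0  0  1
So g(11) = 1.
Build the Grundy sequence for row B with g(k) = mex{g(k−s) : s ∈ {2, 5}, s ≤ k}:
g(0) = mex{} = 0
g(1) = mex{} = 0
g(2) = mex{0} = 1
g(3) = mex{0} = 1
g(4) = mex{1} = 0
g(5) = mex{0,1} = 2
g(6) = mex{0} = 1
g(7) = mex{1,2} = 0
g(8) = mex{1} = 0
So g(8) = 0.
Build the Grundy sequence for row C with g(k) = mex{g(k−s) : s ∈ {2, 3, 7}, s ≤ k}:
g(0) = mex{} = 0
g(1) = mex{} = 0
g(2) = mex{0} = 1
g(3) = mex{0} = 1
g(4) = mex{0,1} = 2
g(5) = mex{1} = 0
g(6) = mex{1,2} = 0
g(7) = mex{0,2} = 1
g(8) = mex{0} = 1
g(9) = mex{0,1} = 2
g(10) = mex{1} = 0
g(11) = mex{1,2} = 0
g(12) = mex{0,2} = 1
So g(12) = 1.
For row D, compute g(0), g(1), … with moves {2, 3, 5, 7}:
g(0) = mex{} = 0
g(1) = mex{} = 0
g(2) = mex{0} = 1
g(3) = mex{0} = 1
g(4) = mex{0,1} = 2
g(5) = mex{0,1} = 2
g(6) = mex{0,1,2} = 3
g(7) = mex{0,1,2} = 3
g(8) = mex{0,1,2,3} = 4
g(9) = mex{1,2,3} = 0
g(10) = mex{1,2,3,4} = 0
g(11) = mex{0,2,3,4} = 1
So g(11) = 1.
By the Sprague-Grundy theorem, the Grundy value of a sum of independent games is the XOR of the component values.
Combined value = 1 ⊕ 0 ⊕ 1 ⊕ 1 = 1.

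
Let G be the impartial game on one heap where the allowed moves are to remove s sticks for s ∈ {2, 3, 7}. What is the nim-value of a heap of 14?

2

Grundy values for subtraction set {2, 3, 7}:
k:     0  1  2  3  4  5  6  7  8  9 10 11 12 13 14
g(k):  0  0  1  1  2  0  0  1  1  2  0  0  1  1  2
So g(14) = 2.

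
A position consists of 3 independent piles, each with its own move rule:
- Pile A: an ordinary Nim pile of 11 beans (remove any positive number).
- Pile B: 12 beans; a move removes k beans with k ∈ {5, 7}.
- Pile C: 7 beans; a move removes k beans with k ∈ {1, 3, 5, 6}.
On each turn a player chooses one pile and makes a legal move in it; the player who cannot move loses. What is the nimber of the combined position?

Pile A is a plain Nim pile of size 11, so its Grundy value is 11.
Grundy values for pile B (subtraction set {5, 7}):
g(0) = mex{} = 0
g(1) = mex{} = 0
g(2) = mex{} = 0
g(3) = mex{} = 0
g(4) = mex{} = 0
g(5) = mex{0} = 1
g(6) = mex{0} = 1
g(7) = mex{0} = 1
g(8) = mex{0} = 1
g(9) = mex{0} = 1
g(10) = mex{0,1} = 2
g(11) = mex{0,1} = 2
g(12) = mex{1} = 0
So g(12) = 0.
Build the Grundy sequence for pile C with g(k) = mex{g(k−s) : s ∈ {1, 3, 5, 6}, s ≤ k}:
k:     0  1  2  3  4  5  6  7
g(k):  0  1  0  1  0  1  2  3
So g(7) = 3.
The value of a disjunctive sum is the nim-sum of the parts.
Combined value = 11 ⊕ 0 ⊕ 3 = 8.

8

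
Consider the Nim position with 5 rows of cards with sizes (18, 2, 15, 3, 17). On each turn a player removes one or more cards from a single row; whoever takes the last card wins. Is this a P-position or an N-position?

Write each in binary and XOR column by column:
  10010  (18)
  00010  (2)
  01111  (15)
  00011  (3)
  10001  (17)
  -----
  01101  (13)
The nim-sum is 13 ≠ 0, so this is an N-position: the player to move can win.

N-position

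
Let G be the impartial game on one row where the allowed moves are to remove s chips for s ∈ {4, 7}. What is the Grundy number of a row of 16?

1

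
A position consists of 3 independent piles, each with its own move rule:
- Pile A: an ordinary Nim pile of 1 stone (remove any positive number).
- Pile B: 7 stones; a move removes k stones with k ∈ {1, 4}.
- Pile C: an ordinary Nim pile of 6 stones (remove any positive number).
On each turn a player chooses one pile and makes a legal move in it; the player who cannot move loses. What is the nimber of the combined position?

Pile A is a plain Nim pile of size 1, so its Grundy value is 1.
For pile B, compute g(0), g(1), … with moves {1, 4}:
k:     0  1  2  3  4  5  6  7
g(k):  0  1  0  1  2  0  1  0
So g(7) = 0.
Pile C is a plain Nim pile of size 6, so its Grundy value is 6.
The value of a disjunctive sum is the nim-sum of the parts.
Combined value = 1 XOR 0 XOR 6 = 7.

7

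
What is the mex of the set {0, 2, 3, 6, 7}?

1

0 is in the set but 1 is not, so the mex is 1.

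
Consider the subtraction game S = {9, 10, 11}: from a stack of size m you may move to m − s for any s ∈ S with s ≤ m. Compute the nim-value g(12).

Build the Grundy sequence with g(k) = mex{g(k−s) : s ∈ {9, 10, 11}, s ≤ k}:
k:     0  1  2  3  4  5  6  7  8  9 10 11 12
g(k):  0  0  0  0  0  0  0  0  0  1  1  1  1
So g(12) = 1.

1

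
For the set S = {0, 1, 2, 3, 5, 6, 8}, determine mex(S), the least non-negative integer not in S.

4

The values 0, 1, 2, 3 are all present; 4 is the first non-negative integer missing from the set.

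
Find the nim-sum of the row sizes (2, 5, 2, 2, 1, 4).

2

In binary:
  010  (2)
  101  (5)
  010  (2)
  010  (2)
  001  (1)
  100  (4)
  ---
  010  (2)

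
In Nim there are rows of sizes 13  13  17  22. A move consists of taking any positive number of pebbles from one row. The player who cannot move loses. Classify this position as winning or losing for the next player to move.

Winning position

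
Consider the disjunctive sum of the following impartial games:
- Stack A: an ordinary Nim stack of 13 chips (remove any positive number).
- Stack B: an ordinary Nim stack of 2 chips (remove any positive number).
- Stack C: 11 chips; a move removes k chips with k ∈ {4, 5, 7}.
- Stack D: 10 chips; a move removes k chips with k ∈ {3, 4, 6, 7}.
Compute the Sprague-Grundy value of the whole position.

15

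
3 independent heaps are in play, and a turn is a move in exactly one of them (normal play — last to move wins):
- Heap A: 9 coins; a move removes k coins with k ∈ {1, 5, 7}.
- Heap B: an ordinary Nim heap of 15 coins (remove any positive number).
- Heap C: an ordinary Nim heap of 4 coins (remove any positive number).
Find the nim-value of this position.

10

Build the Grundy sequence for heap A with g(k) = mex{g(k−s) : s ∈ {1, 5, 7}, s ≤ k}:
k:     0  1  2  3  4  5  6  7  8  9
g(k):  0  1  0  1  0  1  0  1  0  1
So g(9) = 1.
Heap B is a plain Nim heap of size 15, so its Grundy value is 15.
Heap C is a plain Nim heap of size 4, so its Grundy value is 4.
By the Sprague-Grundy theorem, the Grundy value of a sum of independent games is the XOR of the component values.
Combined value = 1 XOR 15 XOR 4 = 10.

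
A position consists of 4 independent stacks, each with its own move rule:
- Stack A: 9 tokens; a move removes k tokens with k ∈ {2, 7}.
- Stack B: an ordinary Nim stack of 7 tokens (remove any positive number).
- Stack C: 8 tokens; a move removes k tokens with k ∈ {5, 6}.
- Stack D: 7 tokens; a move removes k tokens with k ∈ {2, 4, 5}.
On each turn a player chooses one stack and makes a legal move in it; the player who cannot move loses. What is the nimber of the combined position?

6

Build the Grundy sequence for stack A with g(k) = mex{g(k−s) : s ∈ {2, 7}, s ≤ k}:
k:     0  1  2  3  4  5  6  7  8  9
g(k):  0  0  1  1  0  0  1  1  2  0
So g(9) = 0.
Stack B is a plain Nim stack of size 7, so its Grundy value is 7.
Build the Grundy sequence for stack C with g(k) = mex{g(k−s) : s ∈ {5, 6}, s ≤ k}:
g(0) = mex{} = 0
g(1) = mex{} = 0
g(2) = mex{} = 0
g(3) = mex{} = 0
g(4) = mex{} = 0
g(5) = mex{0} = 1
g(6) = mex{0} = 1
g(7) = mex{0} = 1
g(8) = mex{0} = 1
So g(8) = 1.
Build the Grundy sequence for stack D with g(k) = mex{g(k−s) : s ∈ {2, 4, 5}, s ≤ k}:
g(0) = mex{} = 0
g(1) = mex{} = 0
g(2) = mex{0} = 1
g(3) = mex{0} = 1
g(4) = mex{0,1} = 2
g(5) = mex{0,1} = 2
g(6) = mex{0,1,2} = 3
g(7) = mex{1,2} = 0
So g(7) = 0.
By the Sprague-Grundy theorem, the Grundy value of a sum of independent games is the XOR of the component values.
Combined value = 0 ⊕ 7 ⊕ 1 ⊕ 0 = 6.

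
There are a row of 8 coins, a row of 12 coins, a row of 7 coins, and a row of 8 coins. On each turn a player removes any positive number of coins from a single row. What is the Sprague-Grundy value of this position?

11

Nim-sum: 8 ^ 12 ^ 7 ^ 8 = 11.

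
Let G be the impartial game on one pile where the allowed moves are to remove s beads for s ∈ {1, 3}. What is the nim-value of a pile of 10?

Grundy values for subtraction set {1, 3}:
g(0) = mex{} = 0
g(1) = mex{0} = 1
g(2) = mex{1} = 0
g(3) = mex{0} = 1
g(4) = mex{1} = 0
g(5) = mex{0} = 1
g(6) = mex{1} = 0
g(7) = mex{0} = 1
g(8) = mex{1} = 0
g(9) = mex{0} = 1
g(10) = mex{1} = 0
So g(10) = 0.

0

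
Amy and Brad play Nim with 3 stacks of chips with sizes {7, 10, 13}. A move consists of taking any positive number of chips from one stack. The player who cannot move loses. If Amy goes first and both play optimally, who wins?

Bitwise XOR of the heap sizes:
  0111  (7)
  1010  (10)
  1101  (13)
  ----
  0000  (0)
The nim-sum is 0, so this is a P-position: the player to move is in a losing position under optimal play; Amy is about to move from it and so loses — Brad wins.

Brad wins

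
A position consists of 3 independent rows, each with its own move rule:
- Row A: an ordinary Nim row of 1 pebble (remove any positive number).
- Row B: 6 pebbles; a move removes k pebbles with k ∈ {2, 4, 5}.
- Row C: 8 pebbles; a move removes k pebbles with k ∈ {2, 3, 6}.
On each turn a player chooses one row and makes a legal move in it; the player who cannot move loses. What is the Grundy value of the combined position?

0

Row A is a plain Nim row of size 1, so its Grundy value is 1.
Grundy values for row B (subtraction set {2, 4, 5}):
k:     0  1  2  3  4  5  6
g(k):  0  0  1  1  2  2  3
So g(6) = 3.
Grundy values for row C (subtraction set {2, 3, 6}):
g(0) = mex{} = 0
g(1) = mex{} = 0
g(2) = mex{0} = 1
g(3) = mex{0} = 1
g(4) = mex{0,1} = 2
g(5) = mex{1} = 0
g(6) = mex{0,1,2} = 3
g(7) = mex{0,2} = 1
g(8) = mex{0,1,3} = 2
So g(8) = 2.
By the Sprague-Grundy theorem, the Grundy value of a sum of independent games is the XOR of the component values.
Combined value = 1 ⊕ 3 ⊕ 2 = 0.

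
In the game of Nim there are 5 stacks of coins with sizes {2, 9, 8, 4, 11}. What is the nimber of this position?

Compute the nim-sum pairwise:
2 ^ 9 = 11
11 ^ 8 = 3
3 ^ 4 = 7
7 ^ 11 = 12

12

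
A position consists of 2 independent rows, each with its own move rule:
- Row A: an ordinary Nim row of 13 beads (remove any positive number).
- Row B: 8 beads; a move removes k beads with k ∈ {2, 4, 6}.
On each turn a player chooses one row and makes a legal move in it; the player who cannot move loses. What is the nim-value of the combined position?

Row A is a plain Nim row of size 13, so its Grundy value is 13.
Grundy values for row B (subtraction set {2, 4, 6}):
g(0) = mex{} = 0
g(1) = mex{} = 0
g(2) = mex{0} = 1
g(3) = mex{0} = 1
g(4) = mex{0,1} = 2
g(5) = mex{0,1} = 2
g(6) = mex{0,1,2} = 3
g(7) = mex{0,1,2} = 3
g(8) = mex{1,2,3} = 0
So g(8) = 0.
By the Sprague-Grundy theorem, the Grundy value of a sum of independent games is the XOR of the component values.
Combined value = 13 XOR 0 = 13.

13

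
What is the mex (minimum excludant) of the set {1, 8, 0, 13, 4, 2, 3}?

5

The values 0, 1, 2, 3, 4 are all present; 5 is the first non-negative integer missing from the set.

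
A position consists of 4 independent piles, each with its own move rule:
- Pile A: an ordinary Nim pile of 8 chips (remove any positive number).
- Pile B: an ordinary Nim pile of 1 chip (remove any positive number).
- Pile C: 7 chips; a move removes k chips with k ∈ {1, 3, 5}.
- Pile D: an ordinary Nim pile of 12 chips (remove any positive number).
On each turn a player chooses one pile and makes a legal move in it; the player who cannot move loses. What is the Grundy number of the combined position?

4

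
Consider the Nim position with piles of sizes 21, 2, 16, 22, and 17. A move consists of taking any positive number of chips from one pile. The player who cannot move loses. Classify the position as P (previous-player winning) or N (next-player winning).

P-position

In binary:
  10101  (21)
  00010  (2)
  10000  (16)
  10110  (22)
  10001  (17)
  -----
  00000  (0)
The nim-sum is 0, so this is a P-position: the player to move is in a losing position under optimal play.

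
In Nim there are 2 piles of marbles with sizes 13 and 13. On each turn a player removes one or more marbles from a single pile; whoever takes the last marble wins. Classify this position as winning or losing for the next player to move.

Losing position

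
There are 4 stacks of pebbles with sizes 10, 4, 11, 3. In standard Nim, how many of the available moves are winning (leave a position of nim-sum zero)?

1

Write each in binary and XOR column by column:
  1010  (10)
  0100  (4)
  1011  (11)
  0011  (3)
  ----
  0110  (6)
The overall nim-sum is X = 6. A stack of size p has a winning move iff p XOR X < p (reduce it to p XOR X).
  10: 10 XOR 6 = 12 ≥ 10 — no move.
  4: 4 XOR 6 = 2 < 4 — winning move (to 2).
  11: 11 XOR 6 = 13 ≥ 11 — no move.
  3: 3 XOR 6 = 5 ≥ 3 — no move.
That gives 1 winning move.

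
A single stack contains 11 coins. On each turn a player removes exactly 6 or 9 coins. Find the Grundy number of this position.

Compute g(0), g(1), … for moves {6, 9}:
k:     0  1  2  3  4  5  6  7  8  9 10 11
g(k):  0  0  0  0  0  0  1  1  1  1  1  1
So g(11) = 1.

1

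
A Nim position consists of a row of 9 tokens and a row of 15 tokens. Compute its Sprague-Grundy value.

6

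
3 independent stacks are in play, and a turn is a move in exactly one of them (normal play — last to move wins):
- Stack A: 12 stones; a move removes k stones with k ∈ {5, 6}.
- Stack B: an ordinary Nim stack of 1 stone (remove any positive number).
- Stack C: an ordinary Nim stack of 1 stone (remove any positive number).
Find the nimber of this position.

Build the Grundy sequence for stack A with g(k) = mex{g(k−s) : s ∈ {5, 6}, s ≤ k}:
g(0) = mex{} = 0
g(1) = mex{} = 0
g(2) = mex{} = 0
g(3) = mex{} = 0
g(4) = mex{} = 0
g(5) = mex{0} = 1
g(6) = mex{0} = 1
g(7) = mex{0} = 1
g(8) = mex{0} = 1
g(9) = mex{0} = 1
g(10) = mex{0,1} = 2
g(11) = mex{1} = 0
g(12) = mex{1} = 0
So g(12) = 0.
Stack B is a plain Nim stack of size 1, so its Grundy value is 1.
Stack C is a plain Nim stack of size 1, so its Grundy value is 1.
The value of a disjunctive sum is the nim-sum of the parts.
Combined value = 0 XOR 1 XOR 1 = 0.

0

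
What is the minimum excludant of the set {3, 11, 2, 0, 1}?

4

The values 0, 1, 2, 3 are all present; 4 is the first non-negative integer missing from the set.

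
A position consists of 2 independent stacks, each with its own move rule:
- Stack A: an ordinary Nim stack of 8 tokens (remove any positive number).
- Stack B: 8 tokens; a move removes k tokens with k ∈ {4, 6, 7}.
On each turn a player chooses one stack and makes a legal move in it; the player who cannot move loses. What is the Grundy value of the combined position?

10

Stack A is a plain Nim stack of size 8, so its Grundy value is 8.
For stack B, compute g(0), g(1), … with moves {4, 6, 7}:
g(0) = mex{} = 0
g(1) = mex{} = 0
g(2) = mex{} = 0
g(3) = mex{} = 0
g(4) = mex{0} = 1
g(5) = mex{0} = 1
g(6) = mex{0} = 1
g(7) = mex{0} = 1
g(8) = mex{0,1} = 2
So g(8) = 2.
The value of a disjunctive sum is the nim-sum of the parts.
Combined value = 8 ⊕ 2 = 10.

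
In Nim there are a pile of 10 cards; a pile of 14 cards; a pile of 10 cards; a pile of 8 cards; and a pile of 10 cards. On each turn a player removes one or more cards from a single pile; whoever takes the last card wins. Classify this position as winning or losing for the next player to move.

Winning position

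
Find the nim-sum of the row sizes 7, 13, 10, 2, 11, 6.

15

Compute the nim-sum pairwise:
7 XOR 13 = 10
10 XOR 10 = 0
0 XOR 2 = 2
2 XOR 11 = 9
9 XOR 6 = 15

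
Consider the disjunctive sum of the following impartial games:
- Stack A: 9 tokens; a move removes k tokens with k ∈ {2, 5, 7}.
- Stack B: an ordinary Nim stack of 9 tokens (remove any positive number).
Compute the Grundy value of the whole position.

11

For stack A, compute g(0), g(1), … with moves {2, 5, 7}:
k:     0  1  2  3  4  5  6  7  8  9
g(k):  0  0  1  1  0  2  1  3  2  2
So g(9) = 2.
Stack B is a plain Nim stack of size 9, so its Grundy value is 9.
The value of a disjunctive sum is the nim-sum of the parts.
Combined value = 2 XOR 9 = 11.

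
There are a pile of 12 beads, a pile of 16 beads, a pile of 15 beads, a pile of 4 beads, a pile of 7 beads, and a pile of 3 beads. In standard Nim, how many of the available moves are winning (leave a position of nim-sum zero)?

1

In binary:
  01100  (12)
  10000  (16)
  01111  (15)
  00100  (4)
  00111  (7)
  00011  (3)
  -----
  10011  (19)
The overall nim-sum is X = 19. A pile of size p has a winning move iff p XOR X < p (reduce it to p XOR X).
  12: 12 XOR 19 = 31 ≥ 12 — no move.
  16: 16 XOR 19 = 3 < 16 — winning move (to 3).
  15: 15 XOR 19 = 28 ≥ 15 — no move.
  4: 4 XOR 19 = 23 ≥ 4 — no move.
  7: 7 XOR 19 = 20 ≥ 7 — no move.
  3: 3 XOR 19 = 16 ≥ 3 — no move.
That gives 1 winning move.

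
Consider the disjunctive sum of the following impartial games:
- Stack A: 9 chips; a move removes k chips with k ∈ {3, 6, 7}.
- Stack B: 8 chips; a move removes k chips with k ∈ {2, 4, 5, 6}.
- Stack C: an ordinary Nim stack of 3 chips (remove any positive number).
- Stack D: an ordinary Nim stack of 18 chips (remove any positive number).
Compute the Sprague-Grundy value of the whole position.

18

For stack A, compute g(0), g(1), … with moves {3, 6, 7}:
k:     0  1  2  3  4  5  6  7  8  9
g(k):  0  0  0  1  1  1  2  2  2  3
So g(9) = 3.
Build the Grundy sequence for stack B with g(k) = mex{g(k−s) : s ∈ {2, 4, 5, 6}, s ≤ k}:
g(0) = mex{} = 0
g(1) = mex{} = 0
g(2) = mex{0} = 1
g(3) = mex{0} = 1
g(4) = mex{0,1} = 2
g(5) = mex{0,1} = 2
g(6) = mex{0,1,2} = 3
g(7) = mex{0,1,2} = 3
g(8) = mex{1,2,3} = 0
So g(8) = 0.
Stack C is a plain Nim stack of size 3, so its Grundy value is 3.
Stack D is a plain Nim stack of size 18, so its Grundy value is 18.
By the Sprague-Grundy theorem, the Grundy value of a sum of independent games is the XOR of the component values.
Combined value = 3 XOR 0 XOR 3 XOR 18 = 18.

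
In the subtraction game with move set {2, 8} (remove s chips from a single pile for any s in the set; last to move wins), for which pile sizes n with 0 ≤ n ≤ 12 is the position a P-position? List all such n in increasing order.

0, 1, 4, 5, 10, 11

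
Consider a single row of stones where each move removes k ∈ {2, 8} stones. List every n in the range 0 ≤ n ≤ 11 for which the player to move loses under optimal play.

Build the Grundy sequence with g(k) = mex{g(k−s) : s ∈ {2, 8}, s ≤ k}:
k:     0  1  2  3  4  5  6  7  8  9 10 11
g(k):  0  0  1  1  0  0  1  1  2  2  0  0
The P-positions (g = 0) in 0..11 are 0, 1, 4, 5, 10, 11.

0, 1, 4, 5, 10, 11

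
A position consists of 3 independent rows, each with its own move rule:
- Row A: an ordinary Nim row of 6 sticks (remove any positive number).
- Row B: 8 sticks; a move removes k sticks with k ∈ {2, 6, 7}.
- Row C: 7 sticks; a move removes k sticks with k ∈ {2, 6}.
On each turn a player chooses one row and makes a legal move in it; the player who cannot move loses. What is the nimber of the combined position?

5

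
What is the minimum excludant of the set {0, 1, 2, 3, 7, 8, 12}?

4

The values 0, 1, 2, 3 are all present; 4 is the first non-negative integer missing from the set.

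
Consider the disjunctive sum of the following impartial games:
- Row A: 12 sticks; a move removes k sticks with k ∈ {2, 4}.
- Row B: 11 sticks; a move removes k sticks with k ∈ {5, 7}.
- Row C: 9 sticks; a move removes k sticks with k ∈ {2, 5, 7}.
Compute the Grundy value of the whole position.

For row A, compute g(0), g(1), … with moves {2, 4}:
g(0) = mex{} = 0
g(1) = mex{} = 0
g(2) = mex{0} = 1
g(3) = mex{0} = 1
g(4) = mex{0,1} = 2
g(5) = mex{0,1} = 2
g(6) = mex{1,2} = 0
g(7) = mex{1,2} = 0
g(8) = mex{0,2} = 1
g(9) = mex{0,2} = 1
g(10) = mex{0,1} = 2
g(11) = mex{0,1} = 2
g(12) = mex{1,2} = 0
So g(12) = 0.
For row B, compute g(0), g(1), … with moves {5, 7}:
g(0) = mex{} = 0
g(1) = mex{} = 0
g(2) = mex{} = 0
g(3) = mex{} = 0
g(4) = mex{} = 0
g(5) = mex{0} = 1
g(6) = mex{0} = 1
g(7) = mex{0} = 1
g(8) = mex{0} = 1
g(9) = mex{0} = 1
g(10) = mex{0,1} = 2
g(11) = mex{0,1} = 2
So g(11) = 2.
Grundy values for row C (subtraction set {2, 5, 7}):
g(0) = mex{} = 0
g(1) = mex{} = 0
g(2) = mex{0} = 1
g(3) = mex{0} = 1
g(4) = mex{1} = 0
g(5) = mex{0,1} = 2
g(6) = mex{0} = 1
g(7) = mex{0,1,2} = 3
g(8) = mex{0,1} = 2
g(9) = mex{0,1,3} = 2
So g(9) = 2.
By the Sprague-Grundy theorem, the Grundy value of a sum of independent games is the XOR of the component values.
Combined value = 0 ⊕ 2 ⊕ 2 = 0.

0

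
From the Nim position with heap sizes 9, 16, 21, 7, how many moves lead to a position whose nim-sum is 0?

Write each in binary and XOR column by column:
  01001  (9)
  10000  (16)
  10101  (21)
  00111  (7)
  -----
  01011  (11)
The overall nim-sum is X = 11. A heap of size p has a winning move iff p XOR X < p (reduce it to p XOR X).
  9: 9 XOR 11 = 2 < 9 — winning move (to 2).
  16: 16 XOR 11 = 27 ≥ 16 — no move.
  21: 21 XOR 11 = 30 ≥ 21 — no move.
  7: 7 XOR 11 = 12 ≥ 7 — no move.
That gives 1 winning move.

1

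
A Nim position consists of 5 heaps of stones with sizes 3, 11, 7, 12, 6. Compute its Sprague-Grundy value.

Nim-sum: 3 ⊕ 11 ⊕ 7 ⊕ 12 ⊕ 6 = 5.

5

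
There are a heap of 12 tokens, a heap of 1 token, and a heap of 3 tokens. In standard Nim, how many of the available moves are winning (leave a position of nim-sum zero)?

1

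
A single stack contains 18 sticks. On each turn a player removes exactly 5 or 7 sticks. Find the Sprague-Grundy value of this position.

Compute g(0), g(1), … for moves {5, 7}:
k:     0  1  2  3  4  5  6  7  8  9 10 11 12 13 14 15 16 17 18
g(k):  0  0  0  0  0  1  1  1  1  1  2  2  0  0  0  0  0  1  1
So g(18) = 1.

1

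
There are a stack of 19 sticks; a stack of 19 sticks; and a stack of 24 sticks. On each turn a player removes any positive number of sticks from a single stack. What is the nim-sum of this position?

Compute the nim-sum pairwise:
19 XOR 19 = 0
0 XOR 24 = 24

24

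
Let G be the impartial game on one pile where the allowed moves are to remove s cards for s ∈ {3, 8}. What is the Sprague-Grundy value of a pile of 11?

0

Grundy values for subtraction set {3, 8}:
k:     0  1  2  3  4  5  6  7  8  9 10 11
g(k):  0  0  0  1  1  1  0  0  2  1  1  0
So g(11) = 0.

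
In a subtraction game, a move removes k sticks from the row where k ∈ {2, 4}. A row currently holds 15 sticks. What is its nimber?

Build the Grundy sequence with g(k) = mex{g(k−s) : s ∈ {2, 4}, s ≤ k}:
k:     0  1  2  3  4  5  6  7  8  9 10 11 12 13 14 15
g(k):  0  0  1  1  2  2  0  0  1  1  2  2  0  0  1  1
So g(15) = 1.

1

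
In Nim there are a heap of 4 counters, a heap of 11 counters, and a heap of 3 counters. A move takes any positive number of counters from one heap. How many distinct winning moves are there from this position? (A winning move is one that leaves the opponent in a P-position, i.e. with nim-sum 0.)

Compute the nim-sum pairwise:
4 ⊕ 11 = 15
15 ⊕ 3 = 12
The overall nim-sum is X = 12. A heap of size p has a winning move iff p XOR X < p (reduce it to p XOR X).
  4: 4 XOR 12 = 8 ≥ 4 — no move.
  11: 11 XOR 12 = 7 < 11 — winning move (to 7).
  3: 3 XOR 12 = 15 ≥ 3 — no move.
That gives 1 winning move.

1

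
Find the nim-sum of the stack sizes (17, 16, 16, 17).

0

Nim-sum: 17 ^ 16 ^ 16 ^ 17 = 0.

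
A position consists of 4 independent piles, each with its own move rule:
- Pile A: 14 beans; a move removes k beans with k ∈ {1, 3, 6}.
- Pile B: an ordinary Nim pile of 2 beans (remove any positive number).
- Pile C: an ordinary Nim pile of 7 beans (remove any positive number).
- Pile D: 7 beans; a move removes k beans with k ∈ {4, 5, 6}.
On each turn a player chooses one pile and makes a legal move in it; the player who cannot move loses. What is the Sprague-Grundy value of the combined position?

5

For pile A, compute g(0), g(1), … with moves {1, 3, 6}:
k:     0  1  2  3  4  5  6  7  8  9 10 11 12 13 14
g(k):  0  1  0  1  0  1  2  3  2  0  1  0  1  0  1
So g(14) = 1.
Pile B is a plain Nim pile of size 2, so its Grundy value is 2.
Pile C is a plain Nim pile of size 7, so its Grundy value is 7.
For pile D, compute g(0), g(1), … with moves {4, 5, 6}:
g(0) = mex{} = 0
g(1) = mex{} = 0
g(2) = mex{} = 0
g(3) = mex{} = 0
g(4) = mex{0} = 1
g(5) = mex{0} = 1
g(6) = mex{0} = 1
g(7) = mex{0} = 1
So g(7) = 1.
The value of a disjunctive sum is the nim-sum of the parts.
Combined value = 1 XOR 2 XOR 7 XOR 1 = 5.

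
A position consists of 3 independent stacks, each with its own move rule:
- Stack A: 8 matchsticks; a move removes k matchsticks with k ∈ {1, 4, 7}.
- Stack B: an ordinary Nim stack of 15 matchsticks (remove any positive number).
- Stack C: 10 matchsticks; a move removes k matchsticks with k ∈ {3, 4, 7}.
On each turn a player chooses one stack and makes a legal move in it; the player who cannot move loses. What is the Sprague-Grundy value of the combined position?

For stack A, compute g(0), g(1), … with moves {1, 4, 7}:
k:     0  1  2  3  4  5  6  7  8
g(k):  0  1  0  1  2  0  1  2  0
So g(8) = 0.
Stack B is a plain Nim stack of size 15, so its Grundy value is 15.
Build the Grundy sequence for stack C with g(k) = mex{g(k−s) : s ∈ {3, 4, 7}, s ≤ k}:
g(0) = mex{} = 0
g(1) = mex{} = 0
g(2) = mex{} = 0
g(3) = mex{0} = 1
g(4) = mex{0} = 1
g(5) = mex{0} = 1
g(6) = mex{0,1} = 2
g(7) = mex{0,1} = 2
g(8) = mex{0,1} = 2
g(9) = mex{0,1,2} = 3
g(10) = mex{1,2} = 0
So g(10) = 0.
By the Sprague-Grundy theorem, the Grundy value of a sum of independent games is the XOR of the component values.
Combined value = 0 ⊕ 15 ⊕ 0 = 15.

15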